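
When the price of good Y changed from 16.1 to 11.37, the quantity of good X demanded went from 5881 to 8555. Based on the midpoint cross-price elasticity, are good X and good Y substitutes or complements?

%ΔQ_x = (8555 − 5881)/[(5881+8555)/2] = 2674/7218 ≈ 0.3705.
%ΔP_y = (11.37 − 16.1)/[(16.1+11.37)/2] ≈ -0.3444.
E_xy = 0.3705/-0.3444 ≈ -1.076.
E_xy < 0, so the goods are complements.

complements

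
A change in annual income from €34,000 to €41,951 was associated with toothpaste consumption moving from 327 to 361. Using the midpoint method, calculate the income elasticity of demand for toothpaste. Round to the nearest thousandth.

0.472

%ΔQ = (361 − 327)/[(327+361)/2] = 34/344 ≈ 0.0988.
%ΔI = (41,951 − 34,000)/[(34,000+41,951)/2] = 7951/37975.5 ≈ 0.2094.
E_I = %ΔQ/%ΔI ≈ 0.472.
E_I ∈ (0,1): normal good (necessity).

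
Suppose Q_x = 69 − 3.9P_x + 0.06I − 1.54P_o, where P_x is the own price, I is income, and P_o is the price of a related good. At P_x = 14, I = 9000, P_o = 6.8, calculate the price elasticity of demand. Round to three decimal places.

At the given point, Q_x = 69 − 3.9(14) + 0.06(9000) − 1.54(6.8) = 69 − 54.6 + 540 − 10.472 = 543.928.
∂Q_x/∂P_x = −3.9, so E_p = (−3.9)·(14/543.928) ≈ -0.100.
|E_p| < 1: demand is inelastic.

-0.100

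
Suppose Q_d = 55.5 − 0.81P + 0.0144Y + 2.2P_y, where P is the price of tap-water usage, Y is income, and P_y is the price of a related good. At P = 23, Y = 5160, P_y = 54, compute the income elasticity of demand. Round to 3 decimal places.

First evaluate Q_d: 55.5 − 0.81(23) + 0.0144(5160) + 2.2(54) = 55.5 − 18.63 + 74.304 + 118.8 = 229.974.
∂Q_d/∂Y = +0.0144, so E_I = 0.0144·(5160/229.974) ≈ 0.323.
E_I ∈ (0,1): normal good (necessity).

0.323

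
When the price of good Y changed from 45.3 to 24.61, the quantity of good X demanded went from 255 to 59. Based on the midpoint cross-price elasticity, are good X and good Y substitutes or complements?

substitutes

%ΔQ_x = (59 − 255)/[(255+59)/2] = -196/157 ≈ -1.2484.
%ΔP_y = (24.61 − 45.3)/[(45.3+24.61)/2] ≈ -0.5919.
E_xy = -1.2484/-0.5919 ≈ 2.109.
E_xy > 0, so the goods are substitutes.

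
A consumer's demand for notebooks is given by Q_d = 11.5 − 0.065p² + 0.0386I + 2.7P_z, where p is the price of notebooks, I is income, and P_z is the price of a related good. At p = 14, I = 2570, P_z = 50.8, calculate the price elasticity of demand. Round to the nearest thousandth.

-0.108

At the given point, Q_d = 11.5 − 0.065(14)² + 0.0386(2570) + 2.7(50.8) = 11.5 − 12.74 + 99.202 + 137.16 = 235.122.
∂Q_d/∂p = −2·0.065·p = -1.82, so E_p = -1.82·(14/235.122) ≈ -0.108.
|E_p| < 1: demand is inelastic.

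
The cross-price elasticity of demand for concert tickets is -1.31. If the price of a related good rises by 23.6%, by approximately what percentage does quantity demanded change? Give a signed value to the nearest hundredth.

-30.92

%ΔQ ≈ E × %ΔP_y = (-1.31) × (23.6%) ≈ -30.92%.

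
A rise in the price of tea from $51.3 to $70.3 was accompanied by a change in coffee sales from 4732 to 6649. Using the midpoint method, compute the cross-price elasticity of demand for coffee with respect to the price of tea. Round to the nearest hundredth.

1.08

%ΔQ_x = (6649 − 4732)/[(4732+6649)/2] = 1917/5690.5 ≈ 0.3369.
%ΔP_y = (70.3 − 51.3)/[(51.3+70.3)/2] ≈ 0.3125.
E_xy = 0.3369/0.3125 ≈ 1.08.
E_xy > 0, so coffee and tea are substitutes.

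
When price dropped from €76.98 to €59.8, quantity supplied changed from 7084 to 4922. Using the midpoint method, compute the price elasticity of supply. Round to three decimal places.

%Δq = (4922 − 7084)/[(7084 + 4922)/2] = -2162/6003 ≈ -0.3602.
%ΔP = (59.8 − 76.98)/[(76.98 + 59.8)/2] = -17.18/68.39 ≈ -0.2512.
Arc elasticity E = %Δq/%ΔP ≈ -0.3602/-0.2512 ≈ 1.434.
|E| > 1: supply is elastic over this range.

1.434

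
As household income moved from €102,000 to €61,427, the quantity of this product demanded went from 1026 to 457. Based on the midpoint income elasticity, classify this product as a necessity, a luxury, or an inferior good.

luxury

%ΔQ = (457 − 1026)/[(1026+457)/2] = -569/741.5 ≈ -0.7674.
%ΔI = (61,427 − 102,000)/[(102,000+61,427)/2] = -40573/81713.5 ≈ -0.4965.
E_I = %ΔQ/%ΔI ≈ 1.545.
E_I > 1: normal good (luxury).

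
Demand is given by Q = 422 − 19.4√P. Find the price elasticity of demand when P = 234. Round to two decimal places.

At P = 234, Q = 125.2371.
dQ/dP = −19.4/(2√P) = −19.4/(2·15.2971).
Point elasticity E = (dQ/dP)·(P/Q) = -0.6341 × 234/125.2371 ≈ -1.18.
|E| > 1, so demand is elastic at this price.

-1.18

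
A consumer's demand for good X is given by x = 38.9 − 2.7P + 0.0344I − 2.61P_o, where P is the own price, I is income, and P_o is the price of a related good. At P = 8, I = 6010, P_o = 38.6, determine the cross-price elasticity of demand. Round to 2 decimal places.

First evaluate x: 38.9 − 2.7(8) + 0.0344(6010) − 2.61(38.6) = 38.9 − 21.6 + 206.744 − 100.746 = 123.298.
∂x/∂P_o = −2.61, so E_xy = -2.61·(38.6/123.298) ≈ -0.82.
E_xy < 0: the goods are complements.

-0.82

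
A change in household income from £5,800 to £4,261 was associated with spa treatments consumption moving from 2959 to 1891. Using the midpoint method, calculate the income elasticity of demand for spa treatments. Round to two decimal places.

1.44

%ΔQ = (1891 − 2959)/[(2959+1891)/2] = -1068/2425 ≈ -0.4404.
%ΔM = (4,261 − 5,800)/[(5,800+4,261)/2] = -1539/5030.5 ≈ -0.3059.
E_I = %ΔQ/%ΔM ≈ 1.44.
E_I > 1: normal good (luxury).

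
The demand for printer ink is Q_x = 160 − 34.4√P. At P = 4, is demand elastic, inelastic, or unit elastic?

At P = 4, Q_x = 91.2.
dQ_x/dP = −34.4/(2√P) = −34.4/(2·2).
Point elasticity E = (dQ_x/dP)·(P/Q_x) = -8.6 × 4/91.2 ≈ -0.377.
|E| ≈ 0.377 < 1, so demand is inelastic.

inelastic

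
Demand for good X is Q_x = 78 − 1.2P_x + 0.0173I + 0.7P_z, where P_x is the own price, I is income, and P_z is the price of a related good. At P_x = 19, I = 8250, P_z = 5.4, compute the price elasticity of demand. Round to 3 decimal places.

Substituting, Q_x = 78 − 1.2(19) + 0.0173(8250) + 0.7(5.4) = 78 − 22.8 + 142.725 + 3.78 = 201.705.
∂Q_x/∂P_x = −1.2, so E_p = (−1.2)·(19/201.705) ≈ -0.113.
|E_p| < 1: demand is inelastic.

-0.113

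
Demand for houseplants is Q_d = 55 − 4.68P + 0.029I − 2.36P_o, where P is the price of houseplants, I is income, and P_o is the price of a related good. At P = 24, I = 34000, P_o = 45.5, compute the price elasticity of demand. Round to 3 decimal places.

-0.137

Q_d = 55 − 4.68(24) + 0.029(34000) − 2.36(45.5) = 55 − 112.32 + 986 − 107.38 = 821.3.
∂Q_d/∂P = −4.68, so E_p = (−4.68)·(24/821.3) ≈ -0.137.
|E_p| < 1: demand is inelastic.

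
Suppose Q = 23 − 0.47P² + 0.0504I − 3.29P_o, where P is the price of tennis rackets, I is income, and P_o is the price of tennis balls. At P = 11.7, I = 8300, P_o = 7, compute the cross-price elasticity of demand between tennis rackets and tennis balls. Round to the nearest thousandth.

First evaluate Q: 23 − 0.47(11.7)² + 0.0504(8300) − 3.29(7) = 23 − 64.3383 + 418.32 − 23.03 = 353.9517.
∂Q/∂P_o = −3.29, so E_xy = -3.29·(7/353.9517) ≈ -0.065.
E_xy < 0: the goods are complements.

-0.065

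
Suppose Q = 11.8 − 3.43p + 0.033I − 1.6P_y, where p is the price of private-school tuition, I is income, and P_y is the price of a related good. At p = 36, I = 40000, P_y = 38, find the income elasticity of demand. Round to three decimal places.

Q = 11.8 − 3.43(36) + 0.033(40000) − 1.6(38) = 11.8 − 123.48 + 1320 − 60.8 = 1147.52.
∂Q/∂I = +0.033, so E_I = 0.033·(40000/1147.52) ≈ 1.150.
E_I > 1: normal good (luxury).

1.150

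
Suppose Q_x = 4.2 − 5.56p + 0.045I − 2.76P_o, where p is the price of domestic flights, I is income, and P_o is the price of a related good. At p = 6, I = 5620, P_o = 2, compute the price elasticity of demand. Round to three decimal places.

Substituting, Q_x = 4.2 − 5.56(6) + 0.045(5620) − 2.76(2) = 4.2 − 33.36 + 252.9 − 5.52 = 218.22.
∂Q_x/∂p = −5.56, so E_p = (−5.56)·(6/218.22) ≈ -0.153.
|E_p| < 1: demand is inelastic.

-0.153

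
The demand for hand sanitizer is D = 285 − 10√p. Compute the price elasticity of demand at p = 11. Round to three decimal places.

-0.066

At p = 11, D = 251.8338.
dD/dp = −10/(2√p) = −10/(2·3.3166).
Point elasticity E = (dD/dp)·(p/D) = -1.5076 × 11/251.8338 ≈ -0.066.
|E| < 1, so demand is inelastic at this price.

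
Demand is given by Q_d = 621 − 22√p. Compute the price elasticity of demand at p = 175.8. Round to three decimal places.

-0.443

At p = 175.8, Q_d = 329.3029.
dQ_d/dp = −22/(2√p) = −22/(2·13.259).
Point elasticity E = (dQ_d/dp)·(p/Q_d) = -0.8296 × 175.8/329.3029 ≈ -0.443.
|E| < 1, so demand is inelastic at this price.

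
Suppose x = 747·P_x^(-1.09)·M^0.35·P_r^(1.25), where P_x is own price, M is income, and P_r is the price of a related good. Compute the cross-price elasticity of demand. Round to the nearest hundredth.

1.25

For a Cobb–Douglas (constant-elasticity) form x = A·P_r^α·…, the elasticity with respect to P_r equals the exponent α at every point.
Here the exponent on P_r is 1.25, so the cross-price elasticity of demand is 1.25.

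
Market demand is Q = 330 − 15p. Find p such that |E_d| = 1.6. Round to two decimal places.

13.54

Set −bp/(a − bp) = −1.6 ⇒ bp = 1.6(a − bp) ⇒ bp(1+1.6) = 1.6·a.
p = 1.6·330/(15·2.6) ≈ 13.54.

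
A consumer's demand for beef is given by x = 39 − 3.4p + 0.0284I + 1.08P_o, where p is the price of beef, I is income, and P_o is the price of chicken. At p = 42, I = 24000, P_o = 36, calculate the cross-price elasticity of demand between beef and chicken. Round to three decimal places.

0.063

At the given point, x = 39 − 3.4(42) + 0.0284(24000) + 1.08(36) = 39 − 142.8 + 681.6 + 38.88 = 616.68.
∂x/∂P_o = +1.08, so E_xy = 1.08·(36/616.68) ≈ 0.063.
E_xy > 0: the goods are substitutes.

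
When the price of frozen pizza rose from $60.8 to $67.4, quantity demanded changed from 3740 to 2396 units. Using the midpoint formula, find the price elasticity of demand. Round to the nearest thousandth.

-4.255

%Δq = (2396 − 3740)/[(3740 + 2396)/2] = -1344/3068 ≈ -0.4381.
%Δp = (67.4 − 60.8)/[(60.8 + 67.4)/2] = 6.6/64.1 ≈ 0.1030.
Arc elasticity E = %Δq/%Δp ≈ -0.4381/0.1030 ≈ -4.255.
|E| > 1: demand is elastic over this range.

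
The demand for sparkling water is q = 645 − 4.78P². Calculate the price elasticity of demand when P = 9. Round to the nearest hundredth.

At P = 9, q = 257.82.
dq/dP = −2·4.78·P = −86.04.
Point elasticity E = (dq/dP)·(P/q) = -86.04 × 9/257.82 ≈ -3.00.
|E| > 1, so demand is elastic at this price.

-3.00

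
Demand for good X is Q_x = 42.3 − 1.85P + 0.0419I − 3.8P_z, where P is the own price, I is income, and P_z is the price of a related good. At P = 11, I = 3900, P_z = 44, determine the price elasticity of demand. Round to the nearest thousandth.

-1.121

At the given point, Q_x = 42.3 − 1.85(11) + 0.0419(3900) − 3.8(44) = 42.3 − 20.35 + 163.41 − 167.2 = 18.16.
∂Q_x/∂P = −1.85, so E_p = (−1.85)·(11/18.16) ≈ -1.121.
|E_p| > 1: demand is elastic.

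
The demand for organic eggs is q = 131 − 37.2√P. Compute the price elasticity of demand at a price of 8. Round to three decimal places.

-2.040

At P = 8, q = 25.7825.
dq/dP = −37.2/(2√P) = −37.2/(2·2.8284).
Point elasticity E = (dq/dP)·(P/q) = -6.5761 × 8/25.7825 ≈ -2.040.
|E| > 1, so demand is elastic at this price.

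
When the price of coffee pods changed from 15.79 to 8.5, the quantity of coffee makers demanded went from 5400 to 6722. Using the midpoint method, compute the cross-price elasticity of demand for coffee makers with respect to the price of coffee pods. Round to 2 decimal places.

%ΔQ_x = (6722 − 5400)/[(5400+6722)/2] = 1322/6061 ≈ 0.2181.
%ΔP_y = (8.5 − 15.79)/[(15.79+8.5)/2] ≈ -0.6002.
E_xy = 0.2181/-0.6002 ≈ -0.36.
E_xy < 0, so coffee makers and coffee pods are complements.

-0.36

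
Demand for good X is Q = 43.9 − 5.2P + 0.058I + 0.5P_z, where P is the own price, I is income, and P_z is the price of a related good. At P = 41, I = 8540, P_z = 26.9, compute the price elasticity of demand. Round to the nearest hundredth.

-0.63

Substituting, Q = 43.9 − 5.2(41) + 0.058(8540) + 0.5(26.9) = 43.9 − 213.2 + 495.32 + 13.45 = 339.47.
∂Q/∂P = −5.2, so E_p = (−5.2)·(41/339.47) ≈ -0.63.
|E_p| < 1: demand is inelastic.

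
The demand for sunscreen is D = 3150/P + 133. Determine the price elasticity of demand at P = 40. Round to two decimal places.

At P = 40, D = 211.75.
dD/dP = −3150/P² = −1.9688.
Point elasticity E = (dD/dP)·(P/D) = -1.9688 × 40/211.75 ≈ -0.37.
|E| < 1, so demand is inelastic at this price.

-0.37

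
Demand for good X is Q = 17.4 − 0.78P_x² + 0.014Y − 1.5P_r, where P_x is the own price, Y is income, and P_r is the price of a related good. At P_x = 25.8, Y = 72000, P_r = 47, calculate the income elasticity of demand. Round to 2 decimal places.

2.31

Evaluating quantity at (P_x, Y, P_r) gives Q = 17.4 − 0.78(25.8)² + 0.014(72000) − 1.5(47) = 17.4 − 519.1992 + 1008 − 70.5 = 435.7008.
∂Q/∂Y = +0.014, so E_I = 0.014·(72000/435.7008) ≈ 2.31.
E_I > 1: normal good (luxury).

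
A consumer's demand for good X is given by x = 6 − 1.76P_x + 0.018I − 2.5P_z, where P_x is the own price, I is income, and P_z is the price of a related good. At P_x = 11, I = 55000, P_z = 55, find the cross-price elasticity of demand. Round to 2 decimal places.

x = 6 − 1.76(11) + 0.018(55000) − 2.5(55) = 6 − 19.36 + 990 − 137.5 = 839.14.
∂x/∂P_z = −2.5, so E_xy = -2.5·(55/839.14) ≈ -0.16.
E_xy < 0: the goods are complements.

-0.16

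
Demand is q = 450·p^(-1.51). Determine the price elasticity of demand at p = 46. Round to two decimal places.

For a Cobb–Douglas (constant-elasticity) form q = A·p^α·…, the elasticity with respect to p equals the exponent α at every point.
Here the exponent on p is -1.51, so the price elasticity of demand is -1.51.

-1.51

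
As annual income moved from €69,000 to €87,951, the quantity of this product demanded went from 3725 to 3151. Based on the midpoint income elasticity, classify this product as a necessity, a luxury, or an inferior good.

inferior

%ΔQ = (3151 − 3725)/[(3725+3151)/2] = -574/3438 ≈ -0.1670.
%ΔI = (87,951 − 69,000)/[(69,000+87,951)/2] = 18951/78475.5 ≈ 0.2415.
E_I = %ΔQ/%ΔI ≈ -0.691.
E_I < 0: inferior good.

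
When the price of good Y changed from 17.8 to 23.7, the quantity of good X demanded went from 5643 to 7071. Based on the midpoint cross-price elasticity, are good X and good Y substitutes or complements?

substitutes

%ΔQ_x = (7071 − 5643)/[(5643+7071)/2] = 1428/6357 ≈ 0.2246.
%ΔP_y = (23.7 − 17.8)/[(17.8+23.7)/2] ≈ 0.2843.
E_xy = 0.2246/0.2843 ≈ 0.790.
E_xy > 0, so the goods are substitutes.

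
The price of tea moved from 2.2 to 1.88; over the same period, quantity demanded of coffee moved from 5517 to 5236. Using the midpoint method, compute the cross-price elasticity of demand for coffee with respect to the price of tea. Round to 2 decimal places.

0.33

%ΔQ_x = (5236 − 5517)/[(5517+5236)/2] = -281/5376.5 ≈ -0.0523.
%ΔP_y = (1.88 − 2.2)/[(2.2+1.88)/2] ≈ -0.1569.
E_xy = -0.0523/-0.1569 ≈ 0.33.
E_xy > 0, so coffee and tea are substitutes.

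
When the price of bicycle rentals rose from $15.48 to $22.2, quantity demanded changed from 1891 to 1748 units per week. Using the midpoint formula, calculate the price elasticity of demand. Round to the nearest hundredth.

%Δq = (1748 − 1891)/[(1891 + 1748)/2] = -143/1819.5 ≈ -0.0786.
%ΔP = (22.2 − 15.48)/[(15.48 + 22.2)/2] = 6.72/18.84 ≈ 0.3567.
Arc elasticity E = %Δq/%ΔP ≈ -0.0786/0.3567 ≈ -0.22.
|E| < 1: demand is inelastic over this range.

-0.22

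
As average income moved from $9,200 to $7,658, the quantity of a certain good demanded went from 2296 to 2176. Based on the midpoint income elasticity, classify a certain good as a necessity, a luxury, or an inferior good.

necessity

%ΔQ = (2176 − 2296)/[(2296+2176)/2] = -120/2236 ≈ -0.0537.
%ΔM = (7,658 − 9,200)/[(9,200+7,658)/2] = -1542/8429 ≈ -0.1829.
E_I = %ΔQ/%ΔM ≈ 0.293.
E_I ∈ (0,1): normal good (necessity).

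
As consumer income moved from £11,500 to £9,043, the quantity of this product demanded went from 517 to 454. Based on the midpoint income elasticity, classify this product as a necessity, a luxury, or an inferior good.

necessity

%ΔQ = (454 − 517)/[(517+454)/2] = -63/485.5 ≈ -0.1298.
%ΔI = (9,043 − 11,500)/[(11,500+9,043)/2] = -2457/10271.5 ≈ -0.2392.
E_I = %ΔQ/%ΔI ≈ 0.542.
E_I ∈ (0,1): normal good (necessity).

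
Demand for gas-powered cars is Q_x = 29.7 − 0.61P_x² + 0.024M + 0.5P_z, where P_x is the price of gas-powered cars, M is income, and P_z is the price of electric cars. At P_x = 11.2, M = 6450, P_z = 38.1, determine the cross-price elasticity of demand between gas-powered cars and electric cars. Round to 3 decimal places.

0.150

Evaluating quantity at (P_x, M, P_z) gives Q_x = 29.7 − 0.61(11.2)² + 0.024(6450) + 0.5(38.1) = 29.7 − 76.5184 + 154.8 + 19.05 = 127.0316.
∂Q_x/∂P_z = +0.5, so E_xy = 0.5·(38.1/127.0316) ≈ 0.150.
E_xy > 0: the goods are substitutes.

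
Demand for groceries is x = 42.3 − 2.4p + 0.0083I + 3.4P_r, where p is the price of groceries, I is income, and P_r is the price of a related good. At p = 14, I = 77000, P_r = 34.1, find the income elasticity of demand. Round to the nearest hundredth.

Substituting, x = 42.3 − 2.4(14) + 0.0083(77000) + 3.4(34.1) = 42.3 − 33.6 + 639.1 + 115.94 = 763.74.
∂x/∂I = +0.0083, so E_I = 0.0083·(77000/763.74) ≈ 0.84.
E_I ∈ (0,1): normal good (necessity).

0.84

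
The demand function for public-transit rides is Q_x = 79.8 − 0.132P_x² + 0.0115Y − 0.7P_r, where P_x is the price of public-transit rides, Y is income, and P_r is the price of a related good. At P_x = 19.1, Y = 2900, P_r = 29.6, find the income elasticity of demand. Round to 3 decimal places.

0.753

First evaluate Q_x: 79.8 − 0.132(19.1)² + 0.0115(2900) − 0.7(29.6) = 79.8 − 48.1549 + 33.35 − 20.72 = 44.2751.
∂Q_x/∂Y = +0.0115, so E_I = 0.0115·(2900/44.2751) ≈ 0.753.
E_I ∈ (0,1): normal good (necessity).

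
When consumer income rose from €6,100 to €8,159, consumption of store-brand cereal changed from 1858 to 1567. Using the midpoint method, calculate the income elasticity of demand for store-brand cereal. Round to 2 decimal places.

-0.59

%ΔQ = (1567 − 1858)/[(1858+1567)/2] = -291/1712.5 ≈ -0.1699.
%ΔY = (8,159 − 6,100)/[(6,100+8,159)/2] = 2059/7129.5 ≈ 0.2888.
E_I = %ΔQ/%ΔY ≈ -0.59.
E_I < 0: inferior good.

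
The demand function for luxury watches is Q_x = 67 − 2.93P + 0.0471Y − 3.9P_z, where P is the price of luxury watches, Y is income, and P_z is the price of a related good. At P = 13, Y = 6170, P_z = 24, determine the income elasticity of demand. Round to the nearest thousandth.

First evaluate Q_x: 67 − 2.93(13) + 0.0471(6170) − 3.9(24) = 67 − 38.09 + 290.607 − 93.6 = 225.917.
∂Q_x/∂Y = +0.0471, so E_I = 0.0471·(6170/225.917) ≈ 1.286.
E_I > 1: normal good (luxury).

1.286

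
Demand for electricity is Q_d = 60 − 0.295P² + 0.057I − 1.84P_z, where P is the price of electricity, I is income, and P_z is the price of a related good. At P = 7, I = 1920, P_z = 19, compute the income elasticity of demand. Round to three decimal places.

At the given point, Q_d = 60 − 0.295(7)² + 0.057(1920) − 1.84(19) = 60 − 14.455 + 109.44 − 34.96 = 120.025.
∂Q_d/∂I = +0.057, so E_I = 0.057·(1920/120.025) ≈ 0.912.
E_I ∈ (0,1): normal good (necessity).

0.912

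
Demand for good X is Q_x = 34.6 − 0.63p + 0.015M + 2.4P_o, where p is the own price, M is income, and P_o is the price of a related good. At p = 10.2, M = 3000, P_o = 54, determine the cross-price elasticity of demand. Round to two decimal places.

Evaluating quantity at (p, M, P_o) gives Q_x = 34.6 − 0.63(10.2) + 0.015(3000) + 2.4(54) = 34.6 − 6.426 + 45 + 129.6 = 202.774.
∂Q_x/∂P_o = +2.4, so E_xy = 2.4·(54/202.774) ≈ 0.64.
E_xy > 0: the goods are substitutes.

0.64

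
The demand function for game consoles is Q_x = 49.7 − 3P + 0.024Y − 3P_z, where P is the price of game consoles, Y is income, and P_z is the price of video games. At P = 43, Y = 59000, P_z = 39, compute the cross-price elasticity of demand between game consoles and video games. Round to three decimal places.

At the given point, Q_x = 49.7 − 3(43) + 0.024(59000) − 3(39) = 49.7 − 129 + 1416 − 117 = 1219.7.
∂Q_x/∂P_z = −3, so E_xy = -3·(39/1219.7) ≈ -0.096.
E_xy < 0: the goods are complements.

-0.096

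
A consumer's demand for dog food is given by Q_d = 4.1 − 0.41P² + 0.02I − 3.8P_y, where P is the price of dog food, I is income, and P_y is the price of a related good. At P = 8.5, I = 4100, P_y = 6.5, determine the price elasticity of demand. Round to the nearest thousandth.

At the given point, Q_d = 4.1 − 0.41(8.5)² + 0.02(4100) − 3.8(6.5) = 4.1 − 29.6225 + 82 − 24.7 = 31.7775.
∂Q_d/∂P = −2·0.41·P = -6.97, so E_p = -6.97·(8.5/31.7775) ≈ -1.864.
|E_p| > 1: demand is elastic.

-1.864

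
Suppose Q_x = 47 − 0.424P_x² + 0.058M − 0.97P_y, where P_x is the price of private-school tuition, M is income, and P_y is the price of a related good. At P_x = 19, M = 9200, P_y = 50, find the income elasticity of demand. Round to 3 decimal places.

1.408

Evaluating quantity at (P_x, M, P_y) gives Q_x = 47 − 0.424(19)² + 0.058(9200) − 0.97(50) = 47 − 153.064 + 533.6 − 48.5 = 379.036.
∂Q_x/∂M = +0.058, so E_I = 0.058·(9200/379.036) ≈ 1.408.
E_I > 1: normal good (luxury).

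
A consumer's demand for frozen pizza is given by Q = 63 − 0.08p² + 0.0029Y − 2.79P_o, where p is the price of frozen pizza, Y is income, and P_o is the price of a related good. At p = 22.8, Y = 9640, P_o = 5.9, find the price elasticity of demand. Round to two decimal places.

Q = 63 − 0.08(22.8)² + 0.0029(9640) − 2.79(5.9) = 63 − 41.5872 + 27.956 − 16.461 = 32.9078.
∂Q/∂p = −2·0.08·p = -3.648, so E_p = -3.648·(22.8/32.9078) ≈ -2.53.
|E_p| > 1: demand is elastic.

-2.53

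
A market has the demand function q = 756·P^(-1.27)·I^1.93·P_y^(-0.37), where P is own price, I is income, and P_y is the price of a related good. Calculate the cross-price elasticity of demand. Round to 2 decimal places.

For a Cobb–Douglas (constant-elasticity) form q = A·P_y^α·…, the elasticity with respect to P_y equals the exponent α at every point.
Here the exponent on P_y is -0.37, so the cross-price elasticity of demand is -0.37.

-0.37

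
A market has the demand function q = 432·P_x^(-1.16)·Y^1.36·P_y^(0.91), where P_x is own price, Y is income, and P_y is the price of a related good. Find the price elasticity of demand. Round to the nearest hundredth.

For a Cobb–Douglas (constant-elasticity) form q = A·P_x^α·…, the elasticity with respect to P_x equals the exponent α at every point.
Here the exponent on P_x is -1.16, so the price elasticity of demand is -1.16.

-1.16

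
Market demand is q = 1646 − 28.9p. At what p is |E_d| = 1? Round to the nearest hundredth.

For linear demand q = a − bp, E = −bp/(a − bp). |E| = 1 ⇒ bp = a − bp ⇒ p = a/(2b).
p = 1646/(2·28.9) ≈ 28.48.

28.48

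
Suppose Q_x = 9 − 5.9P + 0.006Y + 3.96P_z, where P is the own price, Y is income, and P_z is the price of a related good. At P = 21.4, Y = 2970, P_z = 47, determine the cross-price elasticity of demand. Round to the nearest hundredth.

Evaluating quantity at (P, Y, P_z) gives Q_x = 9 − 5.9(21.4) + 0.006(2970) + 3.96(47) = 9 − 126.26 + 17.82 + 186.12 = 86.68.
∂Q_x/∂P_z = +3.96, so E_xy = 3.96·(47/86.68) ≈ 2.15.
E_xy > 0: the goods are substitutes.

2.15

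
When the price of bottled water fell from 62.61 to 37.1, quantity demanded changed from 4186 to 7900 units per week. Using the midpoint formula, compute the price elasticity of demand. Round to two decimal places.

%Δq = (7900 − 4186)/[(4186 + 7900)/2] = 3714/6043 ≈ 0.6146.
%Δp = (37.1 − 62.61)/[(62.61 + 37.1)/2] = -25.51/49.855 ≈ -0.5117.
Arc elasticity E = %Δq/%Δp ≈ 0.6146/-0.5117 ≈ -1.20.
|E| > 1: demand is elastic over this range.

-1.20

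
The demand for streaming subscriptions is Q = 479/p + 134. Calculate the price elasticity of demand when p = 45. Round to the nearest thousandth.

At p = 45, Q = 144.6444.
dQ/dp = −479/p² = −0.2365.
Point elasticity E = (dQ/dp)·(p/Q) = -0.2365 × 45/144.6444 ≈ -0.074.
|E| < 1, so demand is inelastic at this price.

-0.074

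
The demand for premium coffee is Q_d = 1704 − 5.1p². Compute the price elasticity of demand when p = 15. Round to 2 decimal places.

At p = 15, Q_d = 556.5.
dQ_d/dp = −2·5.1·p = −153.
Point elasticity E = (dQ_d/dp)·(p/Q_d) = -153 × 15/556.5 ≈ -4.12.
|E| > 1, so demand is elastic at this price.

-4.12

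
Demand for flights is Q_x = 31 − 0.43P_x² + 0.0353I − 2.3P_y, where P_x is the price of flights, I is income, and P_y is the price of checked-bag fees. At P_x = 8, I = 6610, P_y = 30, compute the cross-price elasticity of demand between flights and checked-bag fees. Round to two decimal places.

-0.41

First evaluate Q_x: 31 − 0.43(8)² + 0.0353(6610) − 2.3(30) = 31 − 27.52 + 233.333 − 69 = 167.813.
∂Q_x/∂P_y = −2.3, so E_xy = -2.3·(30/167.813) ≈ -0.41.
E_xy < 0: the goods are complements.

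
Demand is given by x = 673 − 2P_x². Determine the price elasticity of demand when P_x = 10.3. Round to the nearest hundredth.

-0.92

At P_x = 10.3, x = 460.82.
dx/dP_x = −2·2·P_x = −41.2.
Point elasticity E = (dx/dP_x)·(P_x/x) = -41.2 × 10.3/460.82 ≈ -0.92.
|E| < 1, so demand is inelastic at this price.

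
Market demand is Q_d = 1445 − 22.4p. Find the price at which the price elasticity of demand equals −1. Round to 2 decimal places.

For linear demand Q_d = a − bp, E = −bp/(a − bp). |E| = 1 ⇒ bp = a − bp ⇒ p = a/(2b).
p = 1445/(2·22.4) ≈ 32.25.

32.25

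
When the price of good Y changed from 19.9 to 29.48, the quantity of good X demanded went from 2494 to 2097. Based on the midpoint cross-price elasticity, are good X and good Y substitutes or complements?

complements

%ΔQ_x = (2097 − 2494)/[(2494+2097)/2] = -397/2295.5 ≈ -0.1729.
%ΔP_y = (29.48 − 19.9)/[(19.9+29.48)/2] ≈ 0.3880.
E_xy = -0.1729/0.3880 ≈ -0.446.
E_xy < 0, so the goods are complements.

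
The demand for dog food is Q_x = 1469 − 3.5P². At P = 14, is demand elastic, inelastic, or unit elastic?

At P = 14, Q_x = 783.
dQ_x/dP = −2·3.5·P = −98.
Point elasticity E = (dQ_x/dP)·(P/Q_x) = -98 × 14/783 ≈ -1.752.
|E| ≈ 1.752 > 1, so demand is elastic.

elastic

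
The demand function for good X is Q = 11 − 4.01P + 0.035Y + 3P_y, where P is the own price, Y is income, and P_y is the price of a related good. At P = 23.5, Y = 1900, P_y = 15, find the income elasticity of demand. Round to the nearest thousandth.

2.353

First evaluate Q: 11 − 4.01(23.5) + 0.035(1900) + 3(15) = 11 − 94.235 + 66.5 + 45 = 28.265.
∂Q/∂Y = +0.035, so E_I = 0.035·(1900/28.265) ≈ 2.353.
E_I > 1: normal good (luxury).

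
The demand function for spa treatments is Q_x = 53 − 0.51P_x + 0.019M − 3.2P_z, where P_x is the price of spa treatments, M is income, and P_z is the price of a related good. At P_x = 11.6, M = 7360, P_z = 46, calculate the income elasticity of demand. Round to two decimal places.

3.52

At the given point, Q_x = 53 − 0.51(11.6) + 0.019(7360) − 3.2(46) = 53 − 5.916 + 139.84 − 147.2 = 39.724.
∂Q_x/∂M = +0.019, so E_I = 0.019·(7360/39.724) ≈ 3.52.
E_I > 1: normal good (luxury).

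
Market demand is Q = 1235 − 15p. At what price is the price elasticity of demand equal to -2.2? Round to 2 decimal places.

56.60

Set −bp/(a − bp) = −2.2 ⇒ bp = 2.2(a − bp) ⇒ bp(1+2.2) = 2.2·a.
p = 2.2·1235/(15·3.2) ≈ 56.60.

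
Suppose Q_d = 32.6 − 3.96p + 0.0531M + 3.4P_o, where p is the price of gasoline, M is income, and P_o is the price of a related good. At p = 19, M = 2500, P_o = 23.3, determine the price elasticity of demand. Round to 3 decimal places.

-0.444

At the given point, Q_d = 32.6 − 3.96(19) + 0.0531(2500) + 3.4(23.3) = 32.6 − 75.24 + 132.75 + 79.22 = 169.33.
∂Q_d/∂p = −3.96, so E_p = (−3.96)·(19/169.33) ≈ -0.444.
|E_p| < 1: demand is inelastic.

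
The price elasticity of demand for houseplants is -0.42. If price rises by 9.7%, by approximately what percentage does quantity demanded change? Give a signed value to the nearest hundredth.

%ΔQ ≈ E × %ΔP = (-0.42) × (9.7%) ≈ -4.07%.

-4.07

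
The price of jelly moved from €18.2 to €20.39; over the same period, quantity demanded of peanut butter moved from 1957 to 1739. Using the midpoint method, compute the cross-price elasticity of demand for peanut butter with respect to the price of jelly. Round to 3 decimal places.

%ΔQ_x = (1739 − 1957)/[(1957+1739)/2] = -218/1848 ≈ -0.1180.
%ΔP_y = (20.39 − 18.2)/[(18.2+20.39)/2] ≈ 0.1135.
E_xy = -0.1180/0.1135 ≈ -1.039.
E_xy < 0, so peanut butter and jelly are complements.

-1.039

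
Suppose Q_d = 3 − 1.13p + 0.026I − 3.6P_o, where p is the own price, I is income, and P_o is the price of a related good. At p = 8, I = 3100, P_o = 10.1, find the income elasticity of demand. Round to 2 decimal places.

At the given point, Q_d = 3 − 1.13(8) + 0.026(3100) − 3.6(10.1) = 3 − 9.04 + 80.6 − 36.36 = 38.2.
∂Q_d/∂I = +0.026, so E_I = 0.026·(3100/38.2) ≈ 2.11.
E_I > 1: normal good (luxury).

2.11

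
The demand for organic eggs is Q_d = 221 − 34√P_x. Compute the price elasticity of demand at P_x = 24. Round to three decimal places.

-1.530

At P_x = 24, Q_d = 54.4347.
dQ_d/dP_x = −34/(2√P_x) = −34/(2·4.899).
Point elasticity E = (dQ_d/dP_x)·(P_x/Q_d) = -3.4701 × 24/54.4347 ≈ -1.530.
|E| > 1, so demand is elastic at this price.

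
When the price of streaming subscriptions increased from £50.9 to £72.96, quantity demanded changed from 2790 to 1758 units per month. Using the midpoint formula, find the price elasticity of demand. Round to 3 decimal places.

%Δq = (1758 − 2790)/[(2790 + 1758)/2] = -1032/2274 ≈ -0.4538.
%Δp = (72.96 − 50.9)/[(50.9 + 72.96)/2] = 22.06/61.93 ≈ 0.3562.
Arc elasticity E = %Δq/%Δp ≈ -0.4538/0.3562 ≈ -1.274.
|E| > 1: demand is elastic over this range.

-1.274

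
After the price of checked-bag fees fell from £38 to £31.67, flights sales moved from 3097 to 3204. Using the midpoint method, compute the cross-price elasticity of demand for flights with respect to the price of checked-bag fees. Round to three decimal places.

-0.187

%ΔQ_x = (3204 − 3097)/[(3097+3204)/2] = 107/3150.5 ≈ 0.0340.
%ΔP_y = (31.67 − 38)/[(38+31.67)/2] ≈ -0.1817.
E_xy = 0.0340/-0.1817 ≈ -0.187.
E_xy < 0, so flights and checked-bag fees are complements.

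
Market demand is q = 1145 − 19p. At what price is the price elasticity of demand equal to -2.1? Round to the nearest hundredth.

40.82

Set −bp/(a − bp) = −2.1 ⇒ bp = 2.1(a − bp) ⇒ bp(1+2.1) = 2.1·a.
p = 2.1·1145/(19·3.1) ≈ 40.82.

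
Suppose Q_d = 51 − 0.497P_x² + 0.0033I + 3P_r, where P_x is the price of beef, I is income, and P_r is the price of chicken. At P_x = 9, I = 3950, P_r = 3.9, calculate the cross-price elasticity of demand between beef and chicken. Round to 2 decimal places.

Evaluating quantity at (P_x, I, P_r) gives Q_d = 51 − 0.497(9)² + 0.0033(3950) + 3(3.9) = 51 − 40.257 + 13.035 + 11.7 = 35.478.
∂Q_d/∂P_r = +3, so E_xy = 3·(3.9/35.478) ≈ 0.33.
E_xy > 0: the goods are substitutes.

0.33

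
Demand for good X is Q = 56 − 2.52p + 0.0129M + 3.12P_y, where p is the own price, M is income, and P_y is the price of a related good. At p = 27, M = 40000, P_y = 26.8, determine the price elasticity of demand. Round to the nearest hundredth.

Substituting, Q = 56 − 2.52(27) + 0.0129(40000) + 3.12(26.8) = 56 − 68.04 + 516 + 83.616 = 587.576.
∂Q/∂p = −2.52, so E_p = (−2.52)·(27/587.576) ≈ -0.12.
|E_p| < 1: demand is inelastic.

-0.12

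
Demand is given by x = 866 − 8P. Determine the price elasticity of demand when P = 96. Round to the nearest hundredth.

At P = 96, x = 98.
dx/dP = −8.
Point elasticity E = (dx/dP)·(P/x) = -8 × 96/98 ≈ -7.84.
|E| > 1, so demand is elastic at this price.

-7.84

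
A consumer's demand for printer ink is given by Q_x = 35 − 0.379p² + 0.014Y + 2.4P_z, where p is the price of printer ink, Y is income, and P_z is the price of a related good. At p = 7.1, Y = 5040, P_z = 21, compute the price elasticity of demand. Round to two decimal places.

Substituting, Q_x = 35 − 0.379(7.1)² + 0.014(5040) + 2.4(21) = 35 − 19.1054 + 70.56 + 50.4 = 136.8546.
∂Q_x/∂p = −2·0.379·p = -5.3818, so E_p = -5.3818·(7.1/136.8546) ≈ -0.28.
|E_p| < 1: demand is inelastic.

-0.28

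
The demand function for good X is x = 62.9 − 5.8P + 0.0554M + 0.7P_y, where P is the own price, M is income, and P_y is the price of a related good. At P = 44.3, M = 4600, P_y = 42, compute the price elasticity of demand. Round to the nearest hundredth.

Substituting, x = 62.9 − 5.8(44.3) + 0.0554(4600) + 0.7(42) = 62.9 − 256.94 + 254.84 + 29.4 = 90.2.
∂x/∂P = −5.8, so E_p = (−5.8)·(44.3/90.2) ≈ -2.85.
|E_p| > 1: demand is elastic.

-2.85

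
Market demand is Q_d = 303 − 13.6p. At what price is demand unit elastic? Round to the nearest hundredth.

11.14

For linear demand Q_d = a − bp, E = −bp/(a − bp). |E| = 1 ⇒ bp = a − bp ⇒ p = a/(2b).
p = 303/(2·13.6) ≈ 11.14.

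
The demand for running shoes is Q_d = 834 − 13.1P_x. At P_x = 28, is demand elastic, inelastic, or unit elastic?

inelastic

At P_x = 28, Q_d = 467.2.
dQ_d/dP_x = −13.1.
Point elasticity E = (dQ_d/dP_x)·(P_x/Q_d) = -13.1 × 28/467.2 ≈ -0.785.
|E| ≈ 0.785 < 1, so demand is inelastic.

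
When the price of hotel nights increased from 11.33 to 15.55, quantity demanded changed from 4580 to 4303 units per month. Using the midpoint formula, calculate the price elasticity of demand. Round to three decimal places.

-0.199

%Δq = (4303 − 4580)/[(4580 + 4303)/2] = -277/4441.5 ≈ -0.0624.
%Δp = (15.55 − 11.33)/[(11.33 + 15.55)/2] = 4.22/13.44 ≈ 0.3140.
Arc elasticity E = %Δq/%Δp ≈ -0.0624/0.3140 ≈ -0.199.
|E| < 1: demand is inelastic over this range.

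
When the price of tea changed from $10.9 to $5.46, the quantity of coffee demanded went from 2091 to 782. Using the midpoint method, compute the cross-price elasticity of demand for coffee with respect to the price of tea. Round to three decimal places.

%ΔQ_x = (782 − 2091)/[(2091+782)/2] = -1309/1436.5 ≈ -0.9112.
%ΔP_y = (5.46 − 10.9)/[(10.9+5.46)/2] ≈ -0.6650.
E_xy = -0.9112/-0.6650 ≈ 1.370.
E_xy > 0, so coffee and tea are substitutes.

1.370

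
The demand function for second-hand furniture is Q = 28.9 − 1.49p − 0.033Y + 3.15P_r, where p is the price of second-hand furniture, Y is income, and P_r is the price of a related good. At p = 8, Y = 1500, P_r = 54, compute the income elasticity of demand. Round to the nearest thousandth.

Substituting, Q = 28.9 − 1.49(8) − 0.033(1500) + 3.15(54) = 28.9 − 11.92 − 49.5 + 170.1 = 137.58.
∂Q/∂Y = −0.033, so E_I = -0.033·(1500/137.58) ≈ -0.360.
E_I < 0: inferior good.

-0.360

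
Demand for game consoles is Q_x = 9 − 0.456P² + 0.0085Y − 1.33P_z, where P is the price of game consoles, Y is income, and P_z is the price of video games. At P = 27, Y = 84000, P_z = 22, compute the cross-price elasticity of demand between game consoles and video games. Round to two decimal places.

First evaluate Q_x: 9 − 0.456(27)² + 0.0085(84000) − 1.33(22) = 9 − 332.424 + 714 − 29.26 = 361.316.
∂Q_x/∂P_z = −1.33, so E_xy = -1.33·(22/361.316) ≈ -0.08.
E_xy < 0: the goods are complements.

-0.08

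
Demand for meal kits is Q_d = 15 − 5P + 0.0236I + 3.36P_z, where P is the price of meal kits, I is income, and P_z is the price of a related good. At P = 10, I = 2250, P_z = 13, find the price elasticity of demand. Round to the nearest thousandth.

-0.809

First evaluate Q_d: 15 − 5(10) + 0.0236(2250) + 3.36(13) = 15 − 50 + 53.1 + 43.68 = 61.78.
∂Q_d/∂P = −5, so E_p = (−5)·(10/61.78) ≈ -0.809.
|E_p| < 1: demand is inelastic.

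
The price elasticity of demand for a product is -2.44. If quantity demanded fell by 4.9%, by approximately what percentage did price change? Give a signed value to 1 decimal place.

%ΔQ ≈ E × %ΔP ⇒ %ΔP = %ΔQ / E = (-4.9%)/(-2.44) ≈ 2.0%.

2.0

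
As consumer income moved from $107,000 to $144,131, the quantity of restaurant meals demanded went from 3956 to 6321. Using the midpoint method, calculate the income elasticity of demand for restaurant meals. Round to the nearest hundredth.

%ΔQ = (6321 − 3956)/[(3956+6321)/2] = 2365/5138.5 ≈ 0.4603.
%ΔI = (144,131 − 107,000)/[(107,000+144,131)/2] = 37131/125565.5 ≈ 0.2957.
E_I = %ΔQ/%ΔI ≈ 1.56.
E_I > 1: normal good (luxury).

1.56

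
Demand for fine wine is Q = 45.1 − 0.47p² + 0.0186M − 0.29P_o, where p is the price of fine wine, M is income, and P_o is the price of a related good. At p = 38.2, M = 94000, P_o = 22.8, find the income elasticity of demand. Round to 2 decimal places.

1.59

Substituting, Q = 45.1 − 0.47(38.2)² + 0.0186(94000) − 0.29(22.8) = 45.1 − 685.8428 + 1748.4 − 6.612 = 1101.0452.
∂Q/∂M = +0.0186, so E_I = 0.0186·(94000/1101.0452) ≈ 1.59.
E_I > 1: normal good (luxury).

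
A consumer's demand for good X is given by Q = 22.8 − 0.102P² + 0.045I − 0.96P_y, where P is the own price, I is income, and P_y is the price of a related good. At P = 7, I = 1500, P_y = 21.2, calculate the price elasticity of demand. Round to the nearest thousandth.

-0.154

First evaluate Q: 22.8 − 0.102(7)² + 0.045(1500) − 0.96(21.2) = 22.8 − 4.998 + 67.5 − 20.352 = 64.95.
∂Q/∂P = −2·0.102·P = -1.428, so E_p = -1.428·(7/64.95) ≈ -0.154.
|E_p| < 1: demand is inelastic.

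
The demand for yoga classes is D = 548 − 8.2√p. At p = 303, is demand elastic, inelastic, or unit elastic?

inelastic

At p = 303, D = 405.2635.
dD/dp = −8.2/(2√p) = −8.2/(2·17.4069).
Point elasticity E = (dD/dp)·(p/D) = -0.2355 × 303/405.2635 ≈ -0.176.
|E| ≈ 0.176 < 1, so demand is inelastic.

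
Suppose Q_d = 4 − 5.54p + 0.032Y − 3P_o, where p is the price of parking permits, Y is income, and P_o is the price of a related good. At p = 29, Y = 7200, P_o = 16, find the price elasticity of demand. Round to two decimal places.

First evaluate Q_d: 4 − 5.54(29) + 0.032(7200) − 3(16) = 4 − 160.66 + 230.4 − 48 = 25.74.
∂Q_d/∂p = −5.54, so E_p = (−5.54)·(29/25.74) ≈ -6.24.
|E_p| > 1: demand is elastic.

-6.24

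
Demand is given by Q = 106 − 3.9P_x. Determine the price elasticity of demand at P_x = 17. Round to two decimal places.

-1.67

At P_x = 17, Q = 39.7.
dQ/dP_x = −3.9.
Point elasticity E = (dQ/dP_x)·(P_x/Q) = -3.9 × 17/39.7 ≈ -1.67.
|E| > 1, so demand is elastic at this price.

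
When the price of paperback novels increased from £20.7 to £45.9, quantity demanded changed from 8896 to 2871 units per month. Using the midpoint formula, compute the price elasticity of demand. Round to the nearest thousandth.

%ΔQ = (2871 − 8896)/[(8896 + 2871)/2] = -6025/5883.5 ≈ -1.0241.
%Δp = (45.9 − 20.7)/[(20.7 + 45.9)/2] = 25.2/33.3 ≈ 0.7568.
Arc elasticity E = %ΔQ/%Δp ≈ -1.0241/0.7568 ≈ -1.353.
|E| > 1: demand is elastic over this range.

-1.353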